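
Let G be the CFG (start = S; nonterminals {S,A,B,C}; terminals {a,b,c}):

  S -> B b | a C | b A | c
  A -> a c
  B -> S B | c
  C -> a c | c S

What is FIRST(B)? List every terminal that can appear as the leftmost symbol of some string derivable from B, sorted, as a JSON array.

FIRST iteration:
[1]
  A via A→a c: +{a}
  B via B→c: +{c}
  C via C→a c: +{a}
  C via C→c S: +{c}
  S via S→B b: +{c}
  S via S→a C: +{a}
  S via S→b A: +{b}
  S: {a,b,c}  A: {a}  B: {c}  C: {a,c}
[2]
  B via B→S B: +{a,b}
  S: {a,b,c}  A: {a}  B: {a,b,c}  C: {a,c}
[3] done
  S: {a,b,c}  A: {a}  B: {a,b,c}  C: {a,c}

FIRST(B) = ["a", "b", "c"]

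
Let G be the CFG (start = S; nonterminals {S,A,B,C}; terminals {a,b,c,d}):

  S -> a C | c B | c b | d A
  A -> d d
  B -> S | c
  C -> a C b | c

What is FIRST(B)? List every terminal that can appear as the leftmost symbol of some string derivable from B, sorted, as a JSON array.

Compute FIRST by fixpoint:
pass 1:
  A via A→d d: +{d}
  B via B→c: +{c}
  C via C→a C b: +{a}
  C via C→c: +{c}
  S via S→a C: +{a}
  S via S→c B: +{c}
  S via S→d A: +{d}
  S: {a,c,d}  A: {d}  B: {c}  C: {a,c}
pass 2:
  B via B→S: +{a,d}
  S: {a,c,d}  A: {d}  B: {a,c,d}  C: {a,c}
pass 3: — fixpoint
  S: {a,c,d}  A: {d}  B: {a,c,d}  C: {a,c}

FIRST(B) = ["a", "c", "d"]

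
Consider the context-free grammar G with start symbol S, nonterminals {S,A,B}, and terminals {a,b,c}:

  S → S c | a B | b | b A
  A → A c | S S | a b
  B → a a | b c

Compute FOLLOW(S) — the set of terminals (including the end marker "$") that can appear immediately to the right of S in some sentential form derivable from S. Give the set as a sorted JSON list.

FIRST iteration:
round 1:
  A via A→a b: +{a}
  B via B→a a: +{a}
  B via B→b c: +{b}
  S via S→a B: +{a}
  S via S→b: +{b}
  S: {a,b}  A: {a}  B: {a,b}
round 2:
  A via A→S S: +{b}
  S: {a,b}  A: {a,b}  B: {a,b}
round 3: (no change)
  S: {a,b}  A: {a,b}  B: {a,b}

FOLLOW iteration:
seed FOLLOW(S) with $
[1]
  A→A c: FOLLOW(A) ⊇ FIRST(c) = {c}; new: +{c}
  A→S S: FOLLOW(S) ⊇ FIRST(S) = {a,b}; new: +{a,b}
  A→S S: FOLLOW(S) ⊇ FOLLOW(A) ⊇ {c}; new: +{c}
  S→a B: FOLLOW(B) ⊇ FOLLOW(S) ⊇ {$,a,b,c}; new: +{$,a,b,c}
  S→b A: FOLLOW(A) ⊇ FOLLOW(S) ⊇ {$,a,b,c}; new: +{$,a,b}
  S: {$,a,b,c}  A: {$,a,b,c}  B: {$,a,b,c}
[2] (stable)
  S: {$,a,b,c}  A: {$,a,b,c}  B: {$,a,b,c}

FOLLOW(S) = ["$", "a", "b", "c"]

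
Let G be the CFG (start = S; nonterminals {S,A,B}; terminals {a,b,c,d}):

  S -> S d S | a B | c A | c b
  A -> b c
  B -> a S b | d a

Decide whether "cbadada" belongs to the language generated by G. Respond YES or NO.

Convert to CNF:
  S -> S X5 | T1 A | T1 T0 | T2 B
  A -> T0 T1
  B -> T2 X4 | T3 T2
  T0 -> b
  T1 -> c
  T2 -> a
  T3 -> d
  X4 -> S T0
  X5 -> T3 S

CYK table (by increasing span):
  T[0,0] 'c' = {T1}  orig:{}
  T[1,1] 'b' = {T0}  orig:{}
  T[2,2] 'a' = {T2}  orig:{}
  T[3,3] 'd' = {T3}  orig:{}
  T[4,4] 'a' = {T2}  orig:{}
  T[5,5] 'd' = {T3}  orig:{}
  T[6,6] 'a' = {T2}  orig:{}
  T[0,1] 'cb' = {S}
  T[1,2] 'ba' = ∅
  T[2,3] 'ad' = ∅
  T[3,4] 'da' = {B}
  T[4,5] 'ad' = ∅
  T[5,6] 'da' = {B}
  T[0,2] 'cba' = ∅
  T[1,3] 'bad' = ∅
  T[2,4] 'ada' = {S}
  T[3,5] 'dad' = ∅
  T[4,6] 'ada' = {S}
  T[0,3] 'cbad' = ∅
  T[1,4] 'bada' = ∅
  T[2,5] 'adad' = ∅
  T[3,6] 'dada' = {X5}  orig:{}
  T[0,4] 'cbada' = ∅
  T[1,5] 'badad' = ∅
  T[2,6] 'adada' = ∅
  T[0,5] 'cbadad' = ∅
  T[1,6] 'badada' = ∅
  T[0,6] 'cbadada' = ∅

S ∉ T[0,6] ⇒ NO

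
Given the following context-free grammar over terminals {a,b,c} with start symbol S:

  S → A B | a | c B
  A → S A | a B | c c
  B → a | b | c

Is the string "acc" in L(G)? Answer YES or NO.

Convert to CNF:
  S -> A B | T1 B | a
  A -> S A | T0 B | T1 T1
  B -> a | b | c
  T0 -> a
  T1 -> c

CYK table (by increasing span):
  cell(0,0) a: {B,S,T0}  orig:{B,S}
  cell(1,1) c: {B,T1}  orig:{B}
  cell(2,2) c: {B,T1}  orig:{B}
  cell(0,1) ac: {A}
  cell(1,2) cc: {A,S}
  cell(0,2) acc: {A,S}

S ∈ T[0,2] ⇒ YES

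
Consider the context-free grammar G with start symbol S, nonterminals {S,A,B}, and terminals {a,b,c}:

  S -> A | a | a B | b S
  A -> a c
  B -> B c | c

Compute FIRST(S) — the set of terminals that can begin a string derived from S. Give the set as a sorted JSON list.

FIRST sets, iterate to fixpoint:
[1]
  A via A→a c: +{a}
  B via B→c: +{c}
  S via S→A: +{a}
  S via S→b S: +{b}
  S: {a,b}  A: {a}  B: {c}
[2] (no change)
  S: {a,b}  A: {a}  B: {c}

FIRST(S) = ["a", "b"]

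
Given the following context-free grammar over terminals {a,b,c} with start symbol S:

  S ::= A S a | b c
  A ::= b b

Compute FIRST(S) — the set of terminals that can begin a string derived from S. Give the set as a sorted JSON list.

Compute FIRST by fixpoint:
iter 1:
  A via A→b b: +{b}
  S via S→A S a: +{b}
  FIRST[S]={b}  FIRST[A]={b}
iter 2: (stable)
  FIRST[S]={b}  FIRST[A]={b}

FIRST(S) = ["b"]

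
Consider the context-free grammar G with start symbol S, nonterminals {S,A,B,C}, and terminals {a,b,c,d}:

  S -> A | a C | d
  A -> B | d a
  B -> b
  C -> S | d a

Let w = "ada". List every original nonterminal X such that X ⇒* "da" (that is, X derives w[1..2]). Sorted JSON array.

CNF form of G:
  S -> T0 T1 | T1 C | b | d
  A -> T0 T1 | b
  B -> b
  C -> T0 T1 | T1 C | b | d
  T0 -> d
  T1 -> a

CYK table (by increasing span) — only the sub-triangle for w[1..2]:
  T[1,1] 'd' = {C,S,T0}  orig:{C,S}
  T[2,2] 'a' = {T1}  orig:{}
  T[1,2] 'da' = {A,C,S}

Original NTs in T[1,2] deriving "da": ["A", "C", "S"]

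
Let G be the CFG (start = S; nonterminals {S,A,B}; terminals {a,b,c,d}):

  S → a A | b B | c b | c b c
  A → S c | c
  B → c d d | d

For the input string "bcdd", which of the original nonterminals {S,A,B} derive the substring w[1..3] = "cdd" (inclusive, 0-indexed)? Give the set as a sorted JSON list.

Convert to CNF:
  S -> T0 T3 | T0 X5 | T2 A | T3 B
  A -> S T0 | c
  B -> T0 X4 | d
  T0 -> c
  T1 -> d
  T2 -> a
  T3 -> b
  X4 -> T1 T1
  X5 -> T3 T0

CYK fill, restricted to cells inside w[1..3]:
  [1..1]={A,T0}  "c"  orig:{A}
  [2..2]={B,T1}  "d"  orig:{B}
  [3..3]={B,T1}  "d"  orig:{B}
  [1..2]=∅  "cd"
  [2..3]={X4}  "dd"  orig:{}
  [1..3]={B}  "cdd"

Original NTs in T[1,3] deriving "cdd": ["B"]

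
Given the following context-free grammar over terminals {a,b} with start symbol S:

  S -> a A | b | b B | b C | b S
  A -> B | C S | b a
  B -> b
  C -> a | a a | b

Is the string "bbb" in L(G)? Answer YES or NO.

Convert to CNF:
  S -> T0 B | T0 C | T0 S | T1 A | b
  A -> C S | T0 T1 | b
  B -> b
  C -> T1 T1 | a | b
  T0 -> b
  T1 -> a

CYK fill:
  cell(0,0) b: {A,B,C,S,T0}  orig:{A,B,C,S}
  cell(1,1) b: {A,B,C,S,T0}  orig:{A,B,C,S}
  cell(2,2) b: {A,B,C,S,T0}  orig:{A,B,C,S}
  cell(0,1) bb: {A,S}
  cell(1,2) bb: {A,S}
  cell(0,2) bbb: {A,S}

S ∈ T[0,2] ⇒ YES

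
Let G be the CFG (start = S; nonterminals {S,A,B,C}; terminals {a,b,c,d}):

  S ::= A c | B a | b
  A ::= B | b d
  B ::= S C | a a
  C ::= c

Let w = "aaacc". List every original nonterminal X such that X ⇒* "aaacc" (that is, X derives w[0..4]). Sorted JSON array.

CNF form of G:
  S -> A T3 | B T0 | b
  A -> S C | T0 T0 | T1 T2
  B -> S C | T0 T0
  C -> c
  T0 -> a
  T1 -> b
  T2 -> d
  T3 -> c

Fill CYK table bottom-up — only the sub-triangle for w[0..4]:
  T[0,0] 'a' = {T0}  orig:{}
  T[1,1] 'a' = {T0}  orig:{}
  T[2,2] 'a' = {T0}  orig:{}
  T[3,3] 'c' = {C,T3}  orig:{C}
  T[4,4] 'c' = {C,T3}  orig:{C}
  T[0,1] 'aa' = {A,B}
  T[1,2] 'aa' = {A,B}
  T[2,3] 'ac' = ∅
  T[3,4] 'cc' = ∅
  T[0,2] 'aaa' = {S}
  T[1,3] 'aac' = {S}
  T[2,4] 'acc' = ∅
  T[0,3] 'aaac' = {A,B}
  T[1,4] 'aacc' = {A,B}
  T[0,4] 'aaacc' = {S}

Original NTs in T[0,4] deriving "aaacc": ["S"]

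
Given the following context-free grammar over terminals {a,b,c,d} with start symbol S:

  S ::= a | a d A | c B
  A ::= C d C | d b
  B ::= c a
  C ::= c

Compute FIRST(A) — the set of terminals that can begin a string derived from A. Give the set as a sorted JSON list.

FIRST iteration:
[1]
  A via A→d b: +{d}
  B via B→c a: +{c}
  C via C→c: +{c}
  S via S→a: +{a}
  S via S→c B: +{c}
  FIRST[S]={a,c}  FIRST[A]={d}  FIRST[B]={c}  FIRST[C]={c}
[2]
  A via A→C d C: +{c}
  FIRST[S]={a,c}  FIRST[A]={c,d}  FIRST[B]={c}  FIRST[C]={c}
[3] — fixpoint
  FIRST[S]={a,c}  FIRST[A]={c,d}  FIRST[B]={c}  FIRST[C]={c}

FIRST(A) = ["c", "d"]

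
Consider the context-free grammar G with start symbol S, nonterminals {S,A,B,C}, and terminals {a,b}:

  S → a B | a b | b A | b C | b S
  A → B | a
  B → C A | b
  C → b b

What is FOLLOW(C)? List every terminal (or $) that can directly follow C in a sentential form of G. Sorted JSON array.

FIRST sets, iterate to fixpoint:
iter 1:
  A via A→a: +{a}
  B via B→b: +{b}
  C via C→b b: +{b}
  S via S→a B: +{a}
  S via S→b A: +{b}
  FIRST[S]={a,b}  FIRST[A]={a}  FIRST[B]={b}  FIRST[C]={b}
iter 2:
  A via A→B: +{b}
  FIRST[S]={a,b}  FIRST[A]={a,b}  FIRST[B]={b}  FIRST[C]={b}
iter 3: done
  FIRST[S]={a,b}  FIRST[A]={a,b}  FIRST[B]={b}  FIRST[C]={b}

FOLLOW sets:
initialize: $ ∈ FOLLOW(S)
[1]
  B→C A: FOLLOW(C) ⊇ FIRST(A) = {a,b}; new: +{a,b}
  S→a B: FOLLOW(B) ⊇ FOLLOW(S) ⊇ {$}; new: +{$}
  S→b A: FOLLOW(A) ⊇ FOLLOW(S) ⊇ {$}; new: +{$}
  S→b C: FOLLOW(C) ⊇ FOLLOW(S) ⊇ {$}; new: +{$}
  FOLLOW[S]={$}  FOLLOW[A]={$}  FOLLOW[B]={$}  FOLLOW[C]={$,a,b}
[2] (no change)
  FOLLOW[S]={$}  FOLLOW[A]={$}  FOLLOW[B]={$}  FOLLOW[C]={$,a,b}

FOLLOW(C) = ["$", "a", "b"]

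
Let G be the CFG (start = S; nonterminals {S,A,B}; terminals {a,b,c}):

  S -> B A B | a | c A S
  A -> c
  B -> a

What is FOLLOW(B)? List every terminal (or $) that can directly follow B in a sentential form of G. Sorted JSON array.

Compute FIRST by fixpoint:
iter 1:
  A via A→c: +{c}
  B via B→a: +{a}
  S via S→B A B: +{a}
  S via S→c A S: +{c}
  S: {a,c}  A: {c}  B: {a}
iter 2: (no change)
  S: {a,c}  A: {c}  B: {a}

FOLLOW iteration:
seed FOLLOW(S) with $
iter 1:
  S→B A B: FOLLOW(B) ⊇ FIRST(A) = {c}; new: +{c}
  S→B A B: FOLLOW(A) ⊇ FIRST(B) = {a}; new: +{a}
  S→B A B: FOLLOW(B) ⊇ FOLLOW(S) ⊇ {$}; new: +{$}
  S→c A S: FOLLOW(A) ⊇ FIRST(S) = {a,c}; new: +{c}
  FOLLOW[S]={$}  FOLLOW[A]={a,c}  FOLLOW[B]={$,c}
iter 2: done
  FOLLOW[S]={$}  FOLLOW[A]={a,c}  FOLLOW[B]={$,c}

FOLLOW(B) = ["$", "c"]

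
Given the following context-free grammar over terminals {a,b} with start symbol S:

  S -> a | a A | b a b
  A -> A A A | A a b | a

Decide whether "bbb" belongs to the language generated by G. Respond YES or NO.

CNF form of G:
  S -> T0 A | T1 X4 | a
  A -> A X2 | A X3 | a
  T0 -> a
  T1 -> b
  X2 -> A A
  X3 -> T0 T1
  X4 -> T0 T1

CYK fill:
  T[0,0] 'b' = {T1}  orig:{}
  T[1,1] 'b' = {T1}  orig:{}
  T[2,2] 'b' = {T1}  orig:{}
  T[0,1] 'bb' = ∅
  T[1,2] 'bb' = ∅
  T[0,2] 'bbb' = ∅

S ∉ T[0,2] ⇒ NO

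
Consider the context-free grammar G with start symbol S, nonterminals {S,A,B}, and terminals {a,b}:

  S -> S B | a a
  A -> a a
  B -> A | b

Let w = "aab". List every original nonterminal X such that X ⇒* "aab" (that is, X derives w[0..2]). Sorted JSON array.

Convert to CNF:
  S -> S B | T0 T0
  A -> T0 T0
  B -> T0 T0 | b
  T0 -> a

Fill CYK table bottom-up, restricted to cells inside w[0..2]:
  T[0,0] 'a' = {T0}  orig:{}
  T[1,1] 'a' = {T0}  orig:{}
  T[2,2] 'b' = {B}
  T[0,1] 'aa' = {A,B,S}
  T[1,2] 'ab' = ∅
  T[0,2] 'aab' = {S}

Original NTs in T[0,2] deriving "aab": ["S"]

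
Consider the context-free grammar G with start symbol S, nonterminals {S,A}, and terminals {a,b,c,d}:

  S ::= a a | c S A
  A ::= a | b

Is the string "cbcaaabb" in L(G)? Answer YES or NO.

Convert to CNF:
  S -> T0 T0 | T1 X2
  A -> a | b
  T0 -> a
  T1 -> c
  X2 -> S A

CYK table (by increasing span):
  cell(0,0) c: {T1}  orig:{}
  cell(1,1) b: {A}
  cell(2,2) c: {T1}  orig:{}
  cell(3,3) a: {A,T0}  orig:{A}
  cell(4,4) a: {A,T0}  orig:{A}
  cell(5,5) a: {A,T0}  orig:{A}
  cell(6,6) b: {A}
  cell(7,7) b: {A}
  cell(0,1) cb: ∅
  cell(1,2) bc: ∅
  cell(2,3) ca: ∅
  cell(3,4) aa: {S}
  cell(4,5) aa: {S}
  cell(5,6) ab: ∅
  cell(6,7) bb: ∅
  cell(0,2) cbc: ∅
  cell(1,3) bca: ∅
  cell(2,4) caa: ∅
  cell(3,5) aaa: {X2}  orig:{}
  cell(4,6) aab: {X2}  orig:{}
  cell(5,7) abb: ∅
  cell(0,3) cbca: ∅
  cell(1,4) bcaa: ∅
  cell(2,5) caaa: {S}
  cell(3,6) aaab: ∅
  cell(4,7) aabb: ∅
  cell(0,4) cbcaa: ∅
  cell(1,5) bcaaa: ∅
  cell(2,6) caaab: {X2}  orig:{}
  cell(3,7) aaabb: ∅
  cell(0,5) cbcaaa: ∅
  cell(1,6) bcaaab: ∅
  cell(2,7) caaabb: ∅
  cell(0,6) cbcaaab: ∅
  cell(1,7) bcaaabb: ∅
  cell(0,7) cbcaaabb: ∅

S ∉ T[0,7] ⇒ NO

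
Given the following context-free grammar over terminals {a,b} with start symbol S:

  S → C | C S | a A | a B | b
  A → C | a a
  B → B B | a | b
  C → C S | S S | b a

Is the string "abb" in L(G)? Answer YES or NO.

CNF form of G:
  S -> C S | S S | T0 A | T0 B | T1 T0 | b
  A -> C S | S S | T0 T0 | T1 T0
  B -> B B | a | b
  C -> C S | S S | T1 T0
  T0 -> a
  T1 -> b

Fill CYK table bottom-up:
  cell(0,0) a: {B,T0}  orig:{B}
  cell(1,1) b: {B,S,T1}  orig:{B,S}
  cell(2,2) b: {B,S,T1}  orig:{B,S}
  cell(0,1) ab: {B,S}
  cell(1,2) bb: {A,B,C,S}
  cell(0,2) abb: {A,B,C,S}

S ∈ T[0,2] ⇒ YES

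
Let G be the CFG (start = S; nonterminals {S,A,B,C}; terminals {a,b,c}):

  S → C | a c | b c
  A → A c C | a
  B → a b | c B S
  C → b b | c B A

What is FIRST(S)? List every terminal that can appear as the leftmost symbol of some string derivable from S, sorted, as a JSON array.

Compute FIRST by fixpoint:
pass 1:
  A via A→a: +{a}
  B via B→a b: +{a}
  B via B→c B S: +{c}
  C via C→b b: +{b}
  C via C→c B A: +{c}
  S via S→C: +{b,c}
  S via S→a c: +{a}
  FIRST(S)={a,b,c}  FIRST(A)={a}  FIRST(B)={a,c}  FIRST(C)={b,c}
pass 2: (no change)
  FIRST(S)={a,b,c}  FIRST(A)={a}  FIRST(B)={a,c}  FIRST(C)={b,c}

FIRST(S) = ["a", "b", "c"]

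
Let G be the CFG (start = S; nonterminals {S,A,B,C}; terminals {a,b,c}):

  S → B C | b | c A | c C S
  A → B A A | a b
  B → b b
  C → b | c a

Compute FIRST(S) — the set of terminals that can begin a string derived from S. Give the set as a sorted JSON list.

FIRST iteration:
round 1:
  A via A→a b: +{a}
  B via B→b b: +{b}
  C via C→b: +{b}
  C via C→c a: +{c}
  S via S→B C: +{b}
  S via S→c A: +{c}
  FIRST[S]={b,c}  FIRST[A]={a}  FIRST[B]={b}  FIRST[C]={b,c}
round 2:
  A via A→B A A: +{b}
  FIRST[S]={b,c}  FIRST[A]={a,b}  FIRST[B]={b}  FIRST[C]={b,c}
round 3: (stable)
  FIRST[S]={b,c}  FIRST[A]={a,b}  FIRST[B]={b}  FIRST[C]={b,c}

FIRST(S) = ["b", "c"]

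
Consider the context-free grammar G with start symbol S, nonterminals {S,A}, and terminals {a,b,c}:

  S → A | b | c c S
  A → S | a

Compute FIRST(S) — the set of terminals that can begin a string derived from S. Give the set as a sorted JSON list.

Compute FIRST by fixpoint:
[1]
  A via A→a: +{a}
  S via S→A: +{a}
  S via S→b: +{b}
  S via S→c c S: +{c}
  FIRST[S]={a,b,c}  FIRST[A]={a}
[2]
  A via A→S: +{b,c}
  FIRST[S]={a,b,c}  FIRST[A]={a,b,c}
[3] (stable)
  FIRST[S]={a,b,c}  FIRST[A]={a,b,c}

FIRST(S) = ["a", "b", "c"]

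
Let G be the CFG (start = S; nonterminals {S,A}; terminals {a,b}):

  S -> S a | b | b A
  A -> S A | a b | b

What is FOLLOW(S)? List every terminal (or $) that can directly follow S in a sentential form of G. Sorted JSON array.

FIRST iteration:
[1]
  A via A→a b: +{a}
  A via A→b: +{b}
  S via S→b: +{b}
  FIRST[S]={b}  FIRST[A]={a,b}
[2] done
  FIRST[S]={b}  FIRST[A]={a,b}

FOLLOW sets:
seed FOLLOW(S) with $
[1]
  A→S A: FOLLOW(S) ⊇ FIRST(A) = {a,b}; new: +{a,b}
  S→b A: FOLLOW(A) ⊇ FOLLOW(S) ⊇ {$,a,b}; new: +{$,a,b}
  FOLLOW(S)={$,a,b}  FOLLOW(A)={$,a,b}
[2] — fixpoint
  FOLLOW(S)={$,a,b}  FOLLOW(A)={$,a,b}

FOLLOW(S) = ["$", "a", "b"]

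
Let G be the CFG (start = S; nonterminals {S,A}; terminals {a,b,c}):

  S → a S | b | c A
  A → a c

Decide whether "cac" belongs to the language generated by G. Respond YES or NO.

Convert to CNF:
  S -> T0 S | T1 A | b
  A -> T0 T1
  T0 -> a
  T1 -> c

CYK fill:
  T[0,0] 'c' = {T1}  orig:{}
  T[1,1] 'a' = {T0}  orig:{}
  T[2,2] 'c' = {T1}  orig:{}
  T[0,1] 'ca' = ∅
  T[1,2] 'ac' = {A}
  T[0,2] 'cac' = {S}

S ∈ T[0,2] ⇒ YES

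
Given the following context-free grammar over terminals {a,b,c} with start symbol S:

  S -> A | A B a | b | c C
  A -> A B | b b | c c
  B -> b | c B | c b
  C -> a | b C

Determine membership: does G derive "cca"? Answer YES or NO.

Convert to CNF:
  S -> A B | A X3 | T0 T0 | T1 C | T1 T1 | b
  A -> A B | T0 T0 | T1 T1
  B -> T1 B | T1 T0 | b
  C -> T0 C | a
  T0 -> b
  T1 -> c
  T2 -> a
  X3 -> B T2

CYK table (by increasing span):
  T[0,0] 'c' = {T1}  orig:{}
  T[1,1] 'c' = {T1}  orig:{}
  T[2,2] 'a' = {C,T2}  orig:{C}
  T[0,1] 'cc' = {A,S}
  T[1,2] 'ca' = {S}
  T[0,2] 'cca' = ∅

S ∉ T[0,2] ⇒ NO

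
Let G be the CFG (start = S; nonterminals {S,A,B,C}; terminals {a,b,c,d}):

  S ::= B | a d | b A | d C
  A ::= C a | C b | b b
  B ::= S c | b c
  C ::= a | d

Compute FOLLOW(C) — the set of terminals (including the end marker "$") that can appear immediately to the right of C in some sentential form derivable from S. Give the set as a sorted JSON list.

Compute FIRST by fixpoint:
pass 1:
  A via A→b b: +{b}
  B via B→b c: +{b}
  C via C→a: +{a}
  C via C→d: +{d}
  S via S→B: +{b}
  S via S→a d: +{a}
  S via S→d C: +{d}
  FIRST[S]={a,b,d}  FIRST[A]={b}  FIRST[B]={b}  FIRST[C]={a,d}
pass 2:
  A via A→C a: +{a,d}
  B via B→S c: +{a,d}
  FIRST[S]={a,b,d}  FIRST[A]={a,b,d}  FIRST[B]={a,b,d}  FIRST[C]={a,d}
pass 3: (stable)
  FIRST[S]={a,b,d}  FIRST[A]={a,b,d}  FIRST[B]={a,b,d}  FIRST[C]={a,d}

Compute FOLLOW by fixpoint:
FOLLOW(S) := {$}
pass 1:
  A→C a: FOLLOW(C) ⊇ FIRST(a) = {a}; new: +{a}
  A→C b: FOLLOW(C) ⊇ FIRST(b) = {b}; new: +{b}
  B→S c: FOLLOW(S) ⊇ FIRST(c) = {c}; new: +{c}
  S→B: FOLLOW(B) ⊇ FOLLOW(S) ⊇ {$,c}; new: +{$,c}
  S→b A: FOLLOW(A) ⊇ FOLLOW(S) ⊇ {$,c}; new: +{$,c}
  S→d C: FOLLOW(C) ⊇ FOLLOW(S) ⊇ {$,c}; new: +{$,c}
  S: {$,c}  A: {$,c}  B: {$,c}  C: {$,a,b,c}
pass 2: — fixpoint
  S: {$,c}  A: {$,c}  B: {$,c}  C: {$,a,b,c}

FOLLOW(C) = ["$", "a", "b", "c"]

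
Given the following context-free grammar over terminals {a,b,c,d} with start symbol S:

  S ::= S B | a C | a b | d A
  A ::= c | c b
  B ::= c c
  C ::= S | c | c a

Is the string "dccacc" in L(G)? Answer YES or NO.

Convert to CNF:
  S -> S B | T2 C | T2 T1 | T3 A
  A -> T0 T1 | c
  B -> T0 T0
  C -> S B | T0 T2 | T2 C | T2 T1 | T3 A | c
  T0 -> c
  T1 -> b
  T2 -> a
  T3 -> d

CYK table (by increasing span):
  [0..0]={T3}  "d"  orig:{}
  [1..1]={A,C,T0}  "c"  orig:{A,C}
  [2..2]={A,C,T0}  "c"  orig:{A,C}
  [3..3]={T2}  "a"  orig:{}
  [4..4]={A,C,T0}  "c"  orig:{A,C}
  [5..5]={A,C,T0}  "c"  orig:{A,C}
  [0..1]={C,S}  "dc"
  [1..2]={B}  "cc"
  [2..3]={C}  "ca"
  [3..4]={C,S}  "ac"
  [4..5]={B}  "cc"
  [0..2]=∅  "dcc"
  [1..3]=∅  "cca"
  [2..4]=∅  "cac"
  [3..5]=∅  "acc"
  [0..3]=∅  "dcca"
  [1..4]=∅  "ccac"
  [2..5]=∅  "cacc"
  [0..4]=∅  "dccac"
  [1..5]=∅  "ccacc"
  [0..5]=∅  "dccacc"

S ∉ T[0,5] ⇒ NO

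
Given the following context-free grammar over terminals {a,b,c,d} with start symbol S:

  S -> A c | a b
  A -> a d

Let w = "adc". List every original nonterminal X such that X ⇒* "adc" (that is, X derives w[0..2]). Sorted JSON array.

Convert to CNF:
  S -> A T2 | T0 T3
  A -> T0 T1
  T0 -> a
  T1 -> d
  T2 -> c
  T3 -> b

Fill CYK table bottom-up, restricted to cells inside w[0..2]:
  cell(0,0) a: {T0}  orig:{}
  cell(1,1) d: {T1}  orig:{}
  cell(2,2) c: {T2}  orig:{}
  cell(0,1) ad: {A}
  cell(1,2) dc: ∅
  cell(0,2) adc: {S}

Original NTs in T[0,2] deriving "adc": ["S"]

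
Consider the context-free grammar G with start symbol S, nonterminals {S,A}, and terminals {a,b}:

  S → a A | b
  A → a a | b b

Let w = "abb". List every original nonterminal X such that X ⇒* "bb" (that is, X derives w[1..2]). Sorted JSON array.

CNF form of G:
  S -> T0 A | b
  A -> T0 T0 | T1 T1
  T0 -> a
  T1 -> b

CYK table (by increasing span) — only the sub-triangle for w[1..2]:
  [1..1]={S,T1}  "b"  orig:{S}
  [2..2]={S,T1}  "b"  orig:{S}
  [1..2]={A}  "bb"

Original NTs in T[1,2] deriving "bb": ["A"]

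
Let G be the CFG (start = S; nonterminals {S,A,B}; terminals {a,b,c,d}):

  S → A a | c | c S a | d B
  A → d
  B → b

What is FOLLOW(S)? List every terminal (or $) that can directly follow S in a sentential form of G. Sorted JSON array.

Compute FIRST by fixpoint:
iter 1:
  A via A→d: +{d}
  B via B→b: +{b}
  S via S→A a: +{d}
  S via S→c: +{c}
  FIRST(S)={c,d}  FIRST(A)={d}  FIRST(B)={b}
iter 2: (stable)
  FIRST(S)={c,d}  FIRST(A)={d}  FIRST(B)={b}

FOLLOW sets:
FOLLOW(S) := {$}
round 1:
  S→A a: FOLLOW(A) ⊇ FIRST(a) = {a}; new: +{a}
  S→c S a: FOLLOW(S) ⊇ FIRST(a) = {a}; new: +{a}
  S→d B: FOLLOW(B) ⊇ FOLLOW(S) ⊇ {$,a}; new: +{$,a}
  S: {$,a}  A: {a}  B: {$,a}
round 2: — fixpoint
  S: {$,a}  A: {a}  B: {$,a}

FOLLOW(S) = ["$", "a"]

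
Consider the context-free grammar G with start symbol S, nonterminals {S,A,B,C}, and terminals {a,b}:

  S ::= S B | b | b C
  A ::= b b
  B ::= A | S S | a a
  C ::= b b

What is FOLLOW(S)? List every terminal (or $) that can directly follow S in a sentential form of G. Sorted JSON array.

FIRST iteration:
pass 1:
  A via A→b b: +{b}
  B via B→A: +{b}
  B via B→a a: +{a}
  C via C→b b: +{b}
  S via S→b: +{b}
  FIRST[S]={b}  FIRST[A]={b}  FIRST[B]={a,b}  FIRST[C]={b}
pass 2: — fixpoint
  FIRST[S]={b}  FIRST[A]={b}  FIRST[B]={a,b}  FIRST[C]={b}

FOLLOW iteration:
initialize: $ ∈ FOLLOW(S)
pass 1:
  B→S S: FOLLOW(S) ⊇ FIRST(S) = {b}; new: +{b}
  S→S B: FOLLOW(S) ⊇ FIRST(B) = {a,b}; new: +{a}
  S→S B: FOLLOW(B) ⊇ FOLLOW(S) ⊇ {$,a,b}; new: +{$,a,b}
  S→b C: FOLLOW(C) ⊇ FOLLOW(S) ⊇ {$,a,b}; new: +{$,a,b}
  S: {$,a,b}  A: {}  B: {$,a,b}  C: {$,a,b}
pass 2:
  B→A: FOLLOW(A) ⊇ FOLLOW(B) ⊇ {$,a,b}; new: +{$,a,b}
  S: {$,a,b}  A: {$,a,b}  B: {$,a,b}  C: {$,a,b}
pass 3: done
  S: {$,a,b}  A: {$,a,b}  B: {$,a,b}  C: {$,a,b}

FOLLOW(S) = ["$", "a", "b"]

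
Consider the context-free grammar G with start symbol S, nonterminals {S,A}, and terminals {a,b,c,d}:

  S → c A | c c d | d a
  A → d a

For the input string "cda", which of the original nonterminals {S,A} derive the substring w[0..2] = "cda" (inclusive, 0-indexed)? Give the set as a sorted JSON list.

CNF form of G:
  S -> T0 T1 | T2 A | T2 X3
  A -> T0 T1
  T0 -> d
  T1 -> a
  T2 -> c
  X3 -> T2 T0

CYK table (by increasing span), restricted to cells inside w[0..2]:
  cell(0,0) c: {T2}  orig:{}
  cell(1,1) d: {T0}  orig:{}
  cell(2,2) a: {T1}  orig:{}
  cell(0,1) cd: {X3}  orig:{}
  cell(1,2) da: {A,S}
  cell(0,2) cda: {S}

Original NTs in T[0,2] deriving "cda": ["S"]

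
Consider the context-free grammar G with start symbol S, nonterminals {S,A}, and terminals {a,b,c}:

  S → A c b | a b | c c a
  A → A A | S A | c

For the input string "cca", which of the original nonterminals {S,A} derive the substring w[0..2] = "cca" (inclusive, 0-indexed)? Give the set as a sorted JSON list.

CNF form of G:
  S -> A X3 | T0 X4 | T2 T1
  A -> A A | S A | c
  T0 -> c
  T1 -> b
  T2 -> a
  X3 -> T0 T1
  X4 -> T0 T2

CYK fill (cells [i..j] with 0 ≤ i ≤ j ≤ 2 only):
  [0..0]={A,T0}  "c"  orig:{A}
  [1..1]={A,T0}  "c"  orig:{A}
  [2..2]={T2}  "a"  orig:{}
  [0..1]={A}  "cc"
  [1..2]={X4}  "ca"  orig:{}
  [0..2]={S}  "cca"

Original NTs in T[0,2] deriving "cca": ["S"]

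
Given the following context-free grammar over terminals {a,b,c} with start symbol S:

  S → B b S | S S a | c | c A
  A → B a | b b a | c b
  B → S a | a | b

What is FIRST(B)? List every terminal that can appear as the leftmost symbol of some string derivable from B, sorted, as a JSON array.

Compute FIRST by fixpoint:
iter 1:
  A via A→b b a: +{b}
  A via A→c b: +{c}
  B via B→a: +{a}
  B via B→b: +{b}
  S via S→B b S: +{a,b}
  S via S→c: +{c}
  FIRST[S]={a,b,c}  FIRST[A]={b,c}  FIRST[B]={a,b}
iter 2:
  A via A→B a: +{a}
  B via B→S a: +{c}
  FIRST[S]={a,b,c}  FIRST[A]={a,b,c}  FIRST[B]={a,b,c}
iter 3: (no change)
  FIRST[S]={a,b,c}  FIRST[A]={a,b,c}  FIRST[B]={a,b,c}

FIRST(B) = ["a", "b", "c"]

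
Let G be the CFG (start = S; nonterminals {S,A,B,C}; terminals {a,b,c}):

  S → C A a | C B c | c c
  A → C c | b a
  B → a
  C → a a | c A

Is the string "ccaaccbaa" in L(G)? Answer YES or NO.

Convert to CNF:
  S -> C X3 | C X4 | T0 T0
  A -> C T0 | T1 T2
  B -> a
  C -> T0 A | T2 T2
  T0 -> c
  T1 -> b
  T2 -> a
  X3 -> A T2
  X4 -> B T0

CYK table (by increasing span):
  T[0,0] 'c' = {T0}  orig:{}
  T[1,1] 'c' = {T0}  orig:{}
  T[2,2] 'a' = {B,T2}  orig:{B}
  T[3,3] 'a' = {B,T2}  orig:{B}
  T[4,4] 'c' = {T0}  orig:{}
  T[5,5] 'c' = {T0}  orig:{}
  T[6,6] 'b' = {T1}  orig:{}
  T[7,7] 'a' = {B,T2}  orig:{B}
  T[8,8] 'a' = {B,T2}  orig:{B}
  T[0,1] 'cc' = {S}
  T[1,2] 'ca' = ∅
  T[2,3] 'aa' = {C}
  T[3,4] 'ac' = {X4}  orig:{}
  T[4,5] 'cc' = {S}
  T[5,6] 'cb' = ∅
  T[6,7] 'ba' = {A}
  T[7,8] 'aa' = {C}
  T[0,2] 'cca' = ∅
  T[1,3] 'caa' = ∅
  T[2,4] 'aac' = {A}
  T[3,5] 'acc' = ∅
  T[4,6] 'ccb' = ∅
  T[5,7] 'cba' = {C}
  T[6,8] 'baa' = {X3}  orig:{}
  T[0,3] 'ccaa' = ∅
  T[1,4] 'caac' = {C}
  T[2,5] 'aacc' = ∅
  T[3,6] 'accb' = ∅
  T[4,7] 'ccba' = ∅
  T[5,8] 'cbaa' = ∅
  T[0,4] 'ccaac' = ∅
  T[1,5] 'caacc' = {A}
  T[2,6] 'aaccb' = ∅
  T[3,7] 'accba' = ∅
  T[4,8] 'ccbaa' = ∅
  T[0,5] 'ccaacc' = {C}
  T[1,6] 'caaccb' = ∅
  T[2,7] 'aaccba' = ∅
  T[3,8] 'accbaa' = ∅
  T[0,6] 'ccaaccb' = ∅
  T[1,7] 'caaccba' = ∅
  T[2,8] 'aaccbaa' = ∅
  T[0,7] 'ccaaccba' = ∅
  T[1,8] 'caaccbaa' = ∅
  T[0,8] 'ccaaccbaa' = {S}

S ∈ T[0,8] ⇒ YES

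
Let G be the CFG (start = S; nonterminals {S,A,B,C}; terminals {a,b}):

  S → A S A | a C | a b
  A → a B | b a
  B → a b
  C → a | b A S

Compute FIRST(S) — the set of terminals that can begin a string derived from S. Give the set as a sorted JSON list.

FIRST iteration:
round 1:
  A via A→a B: +{a}
  A via A→b a: +{b}
  B via B→a b: +{a}
  C via C→a: +{a}
  C via C→b A S: +{b}
  S via S→A S A: +{a,b}
  S: {a,b}  A: {a,b}  B: {a}  C: {a,b}
round 2: (no change)
  S: {a,b}  A: {a,b}  B: {a}  C: {a,b}

FIRST(S) = ["a", "b"]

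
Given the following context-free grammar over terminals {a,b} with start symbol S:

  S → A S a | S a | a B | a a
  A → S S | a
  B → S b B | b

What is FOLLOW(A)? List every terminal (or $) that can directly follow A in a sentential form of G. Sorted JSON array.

FIRST iteration:
iter 1:
  A via A→a: +{a}
  B via B→b: +{b}
  S via S→A S a: +{a}
  FIRST(S)={a}  FIRST(A)={a}  FIRST(B)={b}
iter 2:
  B via B→S b B: +{a}
  FIRST(S)={a}  FIRST(A)={a}  FIRST(B)={a,b}
iter 3: (no change)
  FIRST(S)={a}  FIRST(A)={a}  FIRST(B)={a,b}

FOLLOW sets:
initialize: $ ∈ FOLLOW(S)
pass 1:
  A→S S: FOLLOW(S) ⊇ FIRST(S) = {a}; new: +{a}
  B→S b B: FOLLOW(S) ⊇ FIRST(b) = {b}; new: +{b}
  S→A S a: FOLLOW(A) ⊇ FIRST(S) = {a}; new: +{a}
  S→a B: FOLLOW(B) ⊇ FOLLOW(S) ⊇ {$,a,b}; new: +{$,a,b}
  FOLLOW[S]={$,a,b}  FOLLOW[A]={a}  FOLLOW[B]={$,a,b}
pass 2: — fixpoint
  FOLLOW[S]={$,a,b}  FOLLOW[A]={a}  FOLLOW[B]={$,a,b}

FOLLOW(A) = ["a"]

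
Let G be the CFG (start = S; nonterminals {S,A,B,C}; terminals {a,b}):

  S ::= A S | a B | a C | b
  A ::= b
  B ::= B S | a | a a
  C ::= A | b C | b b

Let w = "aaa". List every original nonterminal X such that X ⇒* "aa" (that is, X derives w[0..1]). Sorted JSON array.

CNF form of G:
  S -> A S | T0 B | T0 C | b
  A -> b
  B -> B S | T0 T0 | a
  C -> T1 C | T1 T1 | b
  T0 -> a
  T1 -> b

Fill CYK table bottom-up (cells [i..j] with 0 ≤ i ≤ j ≤ 1 only):
  [0..0]={B,T0}  "a"  orig:{B}
  [1..1]={B,T0}  "a"  orig:{B}
  [0..1]={B,S}  "aa"

Original NTs in T[0,1] deriving "aa": ["B", "S"]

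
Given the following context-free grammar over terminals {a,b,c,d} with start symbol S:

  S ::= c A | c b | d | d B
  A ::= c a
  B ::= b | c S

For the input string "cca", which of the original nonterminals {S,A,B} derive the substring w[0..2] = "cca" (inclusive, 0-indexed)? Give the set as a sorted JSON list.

CNF form of G:
  S -> T0 A | T0 T2 | T3 B | d
  A -> T0 T1
  B -> T0 S | b
  T0 -> c
  T1 -> a
  T2 -> b
  T3 -> d

CYK fill, restricted to cells inside w[0..2]:
  [0..0]={T0}  "c"  orig:{}
  [1..1]={T0}  "c"  orig:{}
  [2..2]={T1}  "a"  orig:{}
  [0..1]=∅  "cc"
  [1..2]={A}  "ca"
  [0..2]={S}  "cca"

Original NTs in T[0,2] deriving "cca": ["S"]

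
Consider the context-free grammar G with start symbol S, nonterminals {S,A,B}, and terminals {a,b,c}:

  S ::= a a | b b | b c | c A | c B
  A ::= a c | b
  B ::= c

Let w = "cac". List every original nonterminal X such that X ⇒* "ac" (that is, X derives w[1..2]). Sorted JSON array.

CNF form of G:
  S -> T0 T0 | T1 A | T1 B | T2 T1 | T2 T2
  A -> T0 T1 | b
  B -> c
  T0 -> a
  T1 -> c
  T2 -> b

Fill CYK table bottom-up (cells [i..j] with 1 ≤ i ≤ j ≤ 2 only):
  T[1,1] 'a' = {T0}  orig:{}
  T[2,2] 'c' = {B,T1}  orig:{B}
  T[1,2] 'ac' = {A}

Original NTs in T[1,2] deriving "ac": ["A"]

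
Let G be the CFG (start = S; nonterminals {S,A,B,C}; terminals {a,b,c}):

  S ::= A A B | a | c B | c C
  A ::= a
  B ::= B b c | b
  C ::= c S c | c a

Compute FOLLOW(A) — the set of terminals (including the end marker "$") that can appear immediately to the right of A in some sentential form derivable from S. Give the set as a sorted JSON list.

Compute FIRST by fixpoint:
[1]
  A via A→a: +{a}
  B via B→b: +{b}
  C via C→c S c: +{c}
  S via S→A A B: +{a}
  S via S→c B: +{c}
  S: {a,c}  A: {a}  B: {b}  C: {c}
[2] — fixpoint
  S: {a,c}  A: {a}  B: {b}  C: {c}

Compute FOLLOW by fixpoint:
FOLLOW(S) := {$}
round 1:
  B→B b c: FOLLOW(B) ⊇ FIRST(b) = {b}; new: +{b}
  C→c S c: FOLLOW(S) ⊇ FIRST(c) = {c}; new: +{c}
  S→A A B: FOLLOW(A) ⊇ FIRST(A) = {a}; new: +{a}
  S→A A B: FOLLOW(A) ⊇ FIRST(B) = {b}; new: +{b}
  S→A A B: FOLLOW(B) ⊇ FOLLOW(S) ⊇ {$,c}; new: +{$,c}
  S→c C: FOLLOW(C) ⊇ FOLLOW(S) ⊇ {$,c}; new: +{$,c}
  FOLLOW(S)={$,c}  FOLLOW(A)={a,b}  FOLLOW(B)={$,b,c}  FOLLOW(C)={$,c}
round 2: done
  FOLLOW(S)={$,c}  FOLLOW(A)={a,b}  FOLLOW(B)={$,b,c}  FOLLOW(C)={$,c}

FOLLOW(A) = ["a", "b"]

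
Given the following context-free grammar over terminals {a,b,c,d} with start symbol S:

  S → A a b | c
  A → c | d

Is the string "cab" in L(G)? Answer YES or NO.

Convert to CNF:
  S -> A X2 | c
  A -> c | d
  T0 -> a
  T1 -> b
  X2 -> T0 T1

CYK table (by increasing span):
  cell(0,0) c: {A,S}
  cell(1,1) a: {T0}  orig:{}
  cell(2,2) b: {T1}  orig:{}
  cell(0,1) ca: ∅
  cell(1,2) ab: {X2}  orig:{}
  cell(0,2) cab: {S}

S ∈ T[0,2] ⇒ YES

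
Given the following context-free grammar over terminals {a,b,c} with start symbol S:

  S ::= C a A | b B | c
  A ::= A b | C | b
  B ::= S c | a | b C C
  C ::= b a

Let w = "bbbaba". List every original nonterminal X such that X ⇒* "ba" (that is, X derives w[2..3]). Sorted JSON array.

Convert to CNF:
  S -> C X4 | T0 B | c
  A -> A T0 | T0 T1 | b
  B -> S T2 | T0 X3 | a
  C -> T0 T1
  T0 -> b
  T1 -> a
  T2 -> c
  X3 -> C C
  X4 -> T1 A

CYK table (by increasing span) — only the sub-triangle for w[2..3]:
  T[2,2] 'b' = {A,T0}  orig:{A}
  T[3,3] 'a' = {B,T1}  orig:{B}
  T[2,3] 'ba' = {A,C,S}

Original NTs in T[2,3] deriving "ba": ["A", "C", "S"]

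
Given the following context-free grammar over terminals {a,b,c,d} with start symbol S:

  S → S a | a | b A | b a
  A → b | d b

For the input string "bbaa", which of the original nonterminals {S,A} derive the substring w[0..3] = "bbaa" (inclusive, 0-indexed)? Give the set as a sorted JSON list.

CNF form of G:
  S -> S T2 | T1 A | T1 T2 | a
  A -> T0 T1 | b
  T0 -> d
  T1 -> b
  T2 -> a

Fill CYK table bottom-up, restricted to cells inside w[0..3]:
  T[0,0] 'b' = {A,T1}  orig:{A}
  T[1,1] 'b' = {A,T1}  orig:{A}
  T[2,2] 'a' = {S,T2}  orig:{S}
  T[3,3] 'a' = {S,T2}  orig:{S}
  T[0,1] 'bb' = {S}
  T[1,2] 'ba' = {S}
  T[2,3] 'aa' = {S}
  T[0,2] 'bba' = {S}
  T[1,3] 'baa' = {S}
  T[0,3] 'bbaa' = {S}

Original NTs in T[0,3] deriving "bbaa": ["S"]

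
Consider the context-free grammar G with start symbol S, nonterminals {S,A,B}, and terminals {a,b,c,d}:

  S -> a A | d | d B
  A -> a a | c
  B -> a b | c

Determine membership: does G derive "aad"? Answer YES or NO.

CNF form of G:
  S -> T0 A | T2 B | d
  A -> T0 T0 | c
  B -> T0 T1 | c
  T0 -> a
  T1 -> b
  T2 -> d

Fill CYK table bottom-up:
  cell(0,0) a: {T0}  orig:{}
  cell(1,1) a: {T0}  orig:{}
  cell(2,2) d: {S,T2}  orig:{S}
  cell(0,1) aa: {A}
  cell(1,2) ad: ∅
  cell(0,2) aad: ∅

S ∉ T[0,2] ⇒ NO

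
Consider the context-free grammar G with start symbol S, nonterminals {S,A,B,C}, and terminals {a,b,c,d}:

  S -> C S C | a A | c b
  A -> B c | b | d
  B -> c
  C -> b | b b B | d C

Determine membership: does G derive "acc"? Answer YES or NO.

Convert to CNF:
  S -> C X5 | T0 T1 | T3 A
  A -> B T0 | b | d
  B -> c
  C -> T1 X4 | T2 C | b
  T0 -> c
  T1 -> b
  T2 -> d
  T3 -> a
  X4 -> T1 B
  X5 -> S C

CYK fill:
  [0..0]={T3}  "a"  orig:{}
  [1..1]={B,T0}  "c"  orig:{B}
  [2..2]={B,T0}  "c"  orig:{B}
  [0..1]=∅  "ac"
  [1..2]={A}  "cc"
  [0..2]={S}  "acc"

S ∈ T[0,2] ⇒ YES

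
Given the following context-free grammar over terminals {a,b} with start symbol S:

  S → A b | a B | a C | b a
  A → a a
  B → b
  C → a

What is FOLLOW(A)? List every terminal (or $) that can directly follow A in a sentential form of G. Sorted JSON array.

FIRST sets, iterate to fixpoint:
iter 1:
  A via A→a a: +{a}
  B via B→b: +{b}
  C via C→a: +{a}
  S via S→A b: +{a}
  S via S→b a: +{b}
  FIRST(S)={a,b}  FIRST(A)={a}  FIRST(B)={b}  FIRST(C)={a}
iter 2: (stable)
  FIRST(S)={a,b}  FIRST(A)={a}  FIRST(B)={b}  FIRST(C)={a}

FOLLOW sets:
initialize: $ ∈ FOLLOW(S)
[1]
  S→A b: FOLLOW(A) ⊇ FIRST(b) = {b}; new: +{b}
  S→a B: FOLLOW(B) ⊇ FOLLOW(S) ⊇ {$}; new: +{$}
  S→a C: FOLLOW(C) ⊇ FOLLOW(S) ⊇ {$}; new: +{$}
  FOLLOW[S]={$}  FOLLOW[A]={b}  FOLLOW[B]={$}  FOLLOW[C]={$}
[2] (no change)
  FOLLOW[S]={$}  FOLLOW[A]={b}  FOLLOW[B]={$}  FOLLOW[C]={$}

FOLLOW(A) = ["b"]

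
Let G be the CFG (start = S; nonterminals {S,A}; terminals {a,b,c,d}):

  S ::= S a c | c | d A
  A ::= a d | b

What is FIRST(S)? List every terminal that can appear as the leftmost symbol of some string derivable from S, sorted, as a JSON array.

Compute FIRST by fixpoint:
pass 1:
  A via A→a d: +{a}
  A via A→b: +{b}
  S via S→c: +{c}
  S via S→d A: +{d}
  S: {c,d}  A: {a,b}
pass 2: done
  S: {c,d}  A: {a,b}

FIRST(S) = ["c", "d"]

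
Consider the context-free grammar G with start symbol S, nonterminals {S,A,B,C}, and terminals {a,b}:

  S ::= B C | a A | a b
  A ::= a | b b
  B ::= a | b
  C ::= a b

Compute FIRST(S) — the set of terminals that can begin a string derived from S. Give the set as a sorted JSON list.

FIRST sets, iterate to fixpoint:
iter 1:
  A via A→a: +{a}
  A via A→b b: +{b}
  B via B→a: +{a}
  B via B→b: +{b}
  C via C→a b: +{a}
  S via S→B C: +{a,b}
  FIRST[S]={a,b}  FIRST[A]={a,b}  FIRST[B]={a,b}  FIRST[C]={a}
iter 2: (no change)
  FIRST[S]={a,b}  FIRST[A]={a,b}  FIRST[B]={a,b}  FIRST[C]={a}

FIRST(S) = ["a", "b"]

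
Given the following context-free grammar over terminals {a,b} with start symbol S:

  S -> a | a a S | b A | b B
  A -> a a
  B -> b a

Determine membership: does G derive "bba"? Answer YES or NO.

Convert to CNF:
  S -> T0 X2 | T1 A | T1 B | a
  A -> T0 T0
  B -> T1 T0
  T0 -> a
  T1 -> b
  X2 -> T0 S

Fill CYK table bottom-up:
  cell(0,0) b: {T1}  orig:{}
  cell(1,1) b: {T1}  orig:{}
  cell(2,2) a: {S,T0}  orig:{S}
  cell(0,1) bb: ∅
  cell(1,2) ba: {B}
  cell(0,2) bba: {S}

S ∈ T[0,2] ⇒ YES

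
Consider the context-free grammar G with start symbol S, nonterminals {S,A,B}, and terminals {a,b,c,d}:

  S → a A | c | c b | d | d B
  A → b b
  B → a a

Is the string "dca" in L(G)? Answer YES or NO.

Convert to CNF:
  S -> T1 A | T2 T0 | T3 B | c | d
  A -> T0 T0
  B -> T1 T1
  T0 -> b
  T1 -> a
  T2 -> c
  T3 -> d

Fill CYK table bottom-up:
  cell(0,0) d: {S,T3}  orig:{S}
  cell(1,1) c: {S,T2}  orig:{S}
  cell(2,2) a: {T1}  orig:{}
  cell(0,1) dc: ∅
  cell(1,2) ca: ∅
  cell(0,2) dca: ∅

S ∉ T[0,2] ⇒ NO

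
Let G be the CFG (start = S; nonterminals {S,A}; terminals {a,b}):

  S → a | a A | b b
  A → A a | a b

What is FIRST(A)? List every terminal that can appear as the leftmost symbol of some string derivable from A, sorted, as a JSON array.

Compute FIRST by fixpoint:
iter 1:
  A via A→a b: +{a}
  S via S→a: +{a}
  S via S→b b: +{b}
  FIRST(S)={a,b}  FIRST(A)={a}
iter 2: (stable)
  FIRST(S)={a,b}  FIRST(A)={a}

FIRST(A) = ["a"]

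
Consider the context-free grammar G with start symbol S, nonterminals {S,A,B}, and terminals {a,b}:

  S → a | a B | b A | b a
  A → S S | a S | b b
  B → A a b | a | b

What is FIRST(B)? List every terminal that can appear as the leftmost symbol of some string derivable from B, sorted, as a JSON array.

FIRST iteration:
[1]
  A via A→a S: +{a}
  A via A→b b: +{b}
  B via B→A a b: +{a,b}
  S via S→a: +{a}
  S via S→b A: +{b}
  FIRST[S]={a,b}  FIRST[A]={a,b}  FIRST[B]={a,b}
[2] (stable)
  FIRST[S]={a,b}  FIRST[A]={a,b}  FIRST[B]={a,b}

FIRST(B) = ["a", "b"]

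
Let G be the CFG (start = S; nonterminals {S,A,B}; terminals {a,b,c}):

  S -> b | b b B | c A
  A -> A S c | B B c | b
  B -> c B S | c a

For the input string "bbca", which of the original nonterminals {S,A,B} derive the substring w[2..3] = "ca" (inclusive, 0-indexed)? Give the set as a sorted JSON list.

Convert to CNF:
  S -> T0 A | T2 X6 | b
  A -> A X3 | B X4 | b
  B -> T0 T1 | T0 X5
  T0 -> c
  T1 -> a
  T2 -> b
  X3 -> S T0
  X4 -> B T0
  X5 -> B S
  X6 -> T2 B

CYK fill, restricted to cells inside w[2..3]:
  T[2,2] 'c' = {T0}  orig:{}
  T[3,3] 'a' = {T1}  orig:{}
  T[2,3] 'ca' = {B}

Original NTs in T[2,3] deriving "ca": ["B"]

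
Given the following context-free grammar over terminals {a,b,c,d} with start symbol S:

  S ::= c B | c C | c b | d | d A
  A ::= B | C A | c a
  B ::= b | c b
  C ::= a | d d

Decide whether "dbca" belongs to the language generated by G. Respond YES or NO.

Convert to CNF:
  S -> T0 B | T0 C | T0 T2 | T3 A | d
  A -> C A | T0 T1 | T0 T2 | b
  B -> T0 T2 | b
  C -> T3 T3 | a
  T0 -> c
  T1 -> a
  T2 -> b
  T3 -> d

CYK fill:
  [0..0]={S,T3}  "d"  orig:{S}
  [1..1]={A,B,T2}  "b"  orig:{A,B}
  [2..2]={T0}  "c"  orig:{}
  [3..3]={C,T1}  "a"  orig:{C}
  [0..1]={S}  "db"
  [1..2]=∅  "bc"
  [2..3]={A,S}  "ca"
  [0..2]=∅  "dbc"
  [1..3]=∅  "bca"
  [0..3]=∅  "dbca"

S ∉ T[0,3] ⇒ NO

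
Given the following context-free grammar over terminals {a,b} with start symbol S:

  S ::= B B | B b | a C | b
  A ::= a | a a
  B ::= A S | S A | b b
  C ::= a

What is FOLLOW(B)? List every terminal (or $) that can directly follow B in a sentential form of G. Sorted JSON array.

FIRST iteration:
round 1:
  A via A→a: +{a}
  B via B→A S: +{a}
  B via B→b b: +{b}
  C via C→a: +{a}
  S via S→B B: +{a,b}
  FIRST(S)={a,b}  FIRST(A)={a}  FIRST(B)={a,b}  FIRST(C)={a}
round 2: done
  FIRST(S)={a,b}  FIRST(A)={a}  FIRST(B)={a,b}  FIRST(C)={a}

FOLLOW sets:
seed FOLLOW(S) with $
[1]
  B→A S: FOLLOW(A) ⊇ FIRST(S) = {a,b}; new: +{a,b}
  B→S A: FOLLOW(S) ⊇ FIRST(A) = {a}; new: +{a}
  S→B B: FOLLOW(B) ⊇ FIRST(B) = {a,b}; new: +{a,b}
  S→B B: FOLLOW(B) ⊇ FOLLOW(S) ⊇ {$,a}; new: +{$}
  S→a C: FOLLOW(C) ⊇ FOLLOW(S) ⊇ {$,a}; new: +{$,a}
  FOLLOW(S)={$,a}  FOLLOW(A)={a,b}  FOLLOW(B)={$,a,b}  FOLLOW(C)={$,a}
[2]
  B→A S: FOLLOW(S) ⊇ FOLLOW(B) ⊇ {$,a,b}; new: +{b}
  B→S A: FOLLOW(A) ⊇ FOLLOW(B) ⊇ {$,a,b}; new: +{$}
  S→a C: FOLLOW(C) ⊇ FOLLOW(S) ⊇ {$,a,b}; new: +{b}
  FOLLOW(S)={$,a,b}  FOLLOW(A)={$,a,b}  FOLLOW(B)={$,a,b}  FOLLOW(C)={$,a,b}
[3] (stable)
  FOLLOW(S)={$,a,b}  FOLLOW(A)={$,a,b}  FOLLOW(B)={$,a,b}  FOLLOW(C)={$,a,b}

FOLLOW(B) = ["$", "a", "b"]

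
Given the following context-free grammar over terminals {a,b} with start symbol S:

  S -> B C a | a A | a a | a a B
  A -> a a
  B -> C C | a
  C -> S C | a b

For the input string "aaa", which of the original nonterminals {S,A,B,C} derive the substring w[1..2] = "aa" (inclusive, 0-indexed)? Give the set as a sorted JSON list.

CNF form of G:
  S -> B X2 | T0 A | T0 T0 | T0 X3
  A -> T0 T0
  B -> C C | a
  C -> S C | T0 T1
  T0 -> a
  T1 -> b
  X2 -> C T0
  X3 -> T0 B

CYK fill, restricted to cells inside w[1..2]:
  T[1,1] 'a' = {B,T0}  orig:{B}
  T[2,2] 'a' = {B,T0}  orig:{B}
  T[1,2] 'aa' = {A,S,X3}  orig:{A,S}

Original NTs in T[1,2] deriving "aa": ["A", "S"]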